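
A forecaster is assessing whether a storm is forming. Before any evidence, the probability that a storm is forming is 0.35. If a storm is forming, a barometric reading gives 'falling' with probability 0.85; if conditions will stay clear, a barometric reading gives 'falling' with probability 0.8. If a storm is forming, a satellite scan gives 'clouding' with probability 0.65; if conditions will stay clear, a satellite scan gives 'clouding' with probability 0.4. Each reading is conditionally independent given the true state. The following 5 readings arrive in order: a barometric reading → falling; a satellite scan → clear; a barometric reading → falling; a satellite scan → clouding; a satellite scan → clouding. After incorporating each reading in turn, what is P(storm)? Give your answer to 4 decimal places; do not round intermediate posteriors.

0.4836

Apply Bayes' rule sequentially, carrying P(storm) forward.
After a barometric reading='falling': P(storm) = 0.85·0.3500 / (0.85·0.3500 + 0.8·0.6500) ≈ 0.3639
After a satellite scan='clear': P(storm) = 0.35·0.3639 / (0.35·0.3639 + 0.6·0.6361) ≈ 0.2502
After a barometric reading='falling': P(storm) = 0.85·0.2502 / (0.85·0.2502 + 0.8·0.7498) ≈ 0.2618
After a satellite scan='clouding': P(storm) = 0.65·0.2618 / (0.65·0.2618 + 0.4·0.7382) ≈ 0.3656
After a satellite scan='clouding': P(storm) = 0.65·0.3656 / (0.65·0.3656 + 0.4·0.6344) ≈ 0.4836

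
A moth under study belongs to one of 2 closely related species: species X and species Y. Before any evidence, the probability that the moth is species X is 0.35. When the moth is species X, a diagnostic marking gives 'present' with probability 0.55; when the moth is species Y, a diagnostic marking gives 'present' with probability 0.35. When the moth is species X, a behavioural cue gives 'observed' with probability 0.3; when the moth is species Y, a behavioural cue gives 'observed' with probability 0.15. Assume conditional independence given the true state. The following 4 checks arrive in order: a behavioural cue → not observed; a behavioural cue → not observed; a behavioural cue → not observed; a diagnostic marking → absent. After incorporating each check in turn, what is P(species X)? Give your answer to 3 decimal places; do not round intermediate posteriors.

After a behavioural cue='not observed': P(species X) = 0.7·0.3500 / (0.7·0.3500 + 0.85·0.6500) ≈ 0.3072
After a behavioural cue='not observed': P(species X) = 0.7·0.3072 / (0.7·0.3072 + 0.85·0.6928) ≈ 0.2675
After a behavioural cue='not observed': P(species X) = 0.7·0.2675 / (0.7·0.2675 + 0.85·0.7325) ≈ 0.2312
After a diagnostic marking='absent': P(species X) = 0.45·0.2312 / (0.45·0.2312 + 0.65·0.7688) ≈ 0.1723

0.172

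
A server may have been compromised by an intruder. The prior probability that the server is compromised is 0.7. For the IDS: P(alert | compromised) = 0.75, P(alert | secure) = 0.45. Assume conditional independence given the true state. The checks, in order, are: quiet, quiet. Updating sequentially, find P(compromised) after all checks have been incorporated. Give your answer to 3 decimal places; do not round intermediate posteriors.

0.325

Apply Bayes' rule sequentially, carrying P(compromised) forward.
After 'quiet': P(compromised) = 0.25·0.7000 / (0.25·0.7000 + 0.55·0.3000) ≈ 0.5147
After 'quiet': P(compromised) = 0.25·0.5147 / (0.25·0.5147 + 0.55·0.4853) ≈ 0.3253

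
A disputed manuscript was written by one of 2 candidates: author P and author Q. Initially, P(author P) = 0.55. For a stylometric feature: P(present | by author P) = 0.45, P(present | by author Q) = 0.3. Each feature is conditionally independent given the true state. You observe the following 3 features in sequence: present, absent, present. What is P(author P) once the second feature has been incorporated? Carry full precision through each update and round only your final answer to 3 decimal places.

After 'present': P(author P) = 0.45·0.5500 / (0.45·0.5500 + 0.3·0.4500) ≈ 0.6471
After 'absent': P(author P) = 0.55·0.6471 / (0.55·0.6471 + 0.7·0.3529) ≈ 0.5902

0.590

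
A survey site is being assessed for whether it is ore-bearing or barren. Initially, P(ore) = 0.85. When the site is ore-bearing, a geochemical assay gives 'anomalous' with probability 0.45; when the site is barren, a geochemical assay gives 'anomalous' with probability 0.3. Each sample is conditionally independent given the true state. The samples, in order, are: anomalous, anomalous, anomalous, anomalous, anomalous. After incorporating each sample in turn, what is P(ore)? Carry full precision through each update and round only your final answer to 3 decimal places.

After 'anomalous': P(ore) = 0.45·0.8500 / (0.45·0.8500 + 0.3·0.1500) ≈ 0.8947
After 'anomalous': P(ore) = 0.45·0.8947 / (0.45·0.8947 + 0.3·0.1053) ≈ 0.9273
After 'anomalous': P(ore) = 0.45·0.9273 / (0.45·0.9273 + 0.3·0.0727) ≈ 0.9503
After 'anomalous': P(ore) = 0.45·0.9503 / (0.45·0.9503 + 0.3·0.0497) ≈ 0.9663
After 'anomalous': P(ore) = 0.45·0.9663 / (0.45·0.9663 + 0.3·0.0337) ≈ 0.9773

0.977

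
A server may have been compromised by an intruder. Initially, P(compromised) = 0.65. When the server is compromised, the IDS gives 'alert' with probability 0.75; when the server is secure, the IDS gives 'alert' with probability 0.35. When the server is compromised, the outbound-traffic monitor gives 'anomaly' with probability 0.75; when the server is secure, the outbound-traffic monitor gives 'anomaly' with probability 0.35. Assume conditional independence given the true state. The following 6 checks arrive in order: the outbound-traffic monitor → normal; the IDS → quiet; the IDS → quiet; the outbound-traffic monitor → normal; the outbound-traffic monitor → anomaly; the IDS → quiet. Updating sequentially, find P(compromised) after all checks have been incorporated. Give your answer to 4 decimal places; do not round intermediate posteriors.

0.0324

After the outbound-traffic monitor='normal': P(compromised) = 0.25·0.6500 / (0.25·0.6500 + 0.65·0.3500) ≈ 0.4167
After the IDS='quiet': P(compromised) = 0.25·0.4167 / (0.25·0.4167 + 0.65·0.5833) ≈ 0.2155
After the IDS='quiet': P(compromised) = 0.25·0.2155 / (0.25·0.2155 + 0.65·0.7845) ≈ 0.0956
After the outbound-traffic monitor='normal': P(compromised) = 0.25·0.0956 / (0.25·0.0956 + 0.65·0.9044) ≈ 0.0391
After the outbound-traffic monitor='anomaly': P(compromised) = 0.75·0.0391 / (0.75·0.0391 + 0.35·0.9609) ≈ 0.0801
After the IDS='quiet': P(compromised) = 0.25·0.0801 / (0.25·0.0801 + 0.65·0.9199) ≈ 0.0324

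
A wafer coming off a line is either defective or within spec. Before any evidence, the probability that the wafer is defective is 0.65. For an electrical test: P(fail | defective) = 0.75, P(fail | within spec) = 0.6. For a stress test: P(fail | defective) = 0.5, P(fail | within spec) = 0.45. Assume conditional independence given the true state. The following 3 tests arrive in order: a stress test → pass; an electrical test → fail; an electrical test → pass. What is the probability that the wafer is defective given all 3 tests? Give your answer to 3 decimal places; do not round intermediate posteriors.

Apply Bayes' rule sequentially, carrying P(defective) forward.
After a stress test='pass': P(defective) = 0.5·0.6500 / (0.5·0.6500 + 0.55·0.3500) ≈ 0.6280
After an electrical test='fail': P(defective) = 0.75·0.6280 / (0.75·0.6280 + 0.6·0.3720) ≈ 0.6785
After an electrical test='pass': P(defective) = 0.25·0.6785 / (0.25·0.6785 + 0.4·0.3215) ≈ 0.5688

0.569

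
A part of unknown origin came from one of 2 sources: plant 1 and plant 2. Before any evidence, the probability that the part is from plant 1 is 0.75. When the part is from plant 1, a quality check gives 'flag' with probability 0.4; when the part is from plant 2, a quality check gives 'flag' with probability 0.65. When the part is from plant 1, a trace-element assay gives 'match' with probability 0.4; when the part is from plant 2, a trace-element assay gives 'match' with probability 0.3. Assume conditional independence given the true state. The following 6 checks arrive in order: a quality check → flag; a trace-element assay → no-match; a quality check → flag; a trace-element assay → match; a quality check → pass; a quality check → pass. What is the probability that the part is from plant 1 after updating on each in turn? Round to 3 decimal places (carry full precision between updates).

0.792

Each posterior becomes the prior for the next update.
After a quality check='flag': P(plant 1) = 0.4·0.7500 / (0.4·0.7500 + 0.65·0.2500) ≈ 0.6486
After a trace-element assay='no-match': P(plant 1) = 0.6·0.6486 / (0.6·0.6486 + 0.7·0.3514) ≈ 0.6128
After a quality check='flag': P(plant 1) = 0.4·0.6128 / (0.4·0.6128 + 0.65·0.3872) ≈ 0.4934
After a trace-element assay='match': P(plant 1) = 0.4·0.4934 / (0.4·0.4934 + 0.3·0.5066) ≈ 0.5649
After a quality check='pass': P(plant 1) = 0.6·0.5649 / (0.6·0.5649 + 0.35·0.4351) ≈ 0.6900
After a quality check='pass': P(plant 1) = 0.6·0.6900 / (0.6·0.6900 + 0.35·0.3100) ≈ 0.7923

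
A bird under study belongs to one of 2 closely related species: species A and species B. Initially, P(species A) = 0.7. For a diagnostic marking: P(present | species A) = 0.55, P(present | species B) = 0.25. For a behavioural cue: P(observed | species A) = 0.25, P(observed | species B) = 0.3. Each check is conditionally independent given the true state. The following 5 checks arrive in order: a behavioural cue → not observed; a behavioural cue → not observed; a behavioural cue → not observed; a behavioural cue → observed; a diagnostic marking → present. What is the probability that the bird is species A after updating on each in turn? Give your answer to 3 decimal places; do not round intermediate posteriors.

0.840

After a behavioural cue='not observed': P(species A) = 0.75·0.7000 / (0.75·0.7000 + 0.7·0.3000) ≈ 0.7143
After a behavioural cue='not observed': P(species A) = 0.75·0.7143 / (0.75·0.7143 + 0.7·0.2857) ≈ 0.7282
After a behavioural cue='not observed': P(species A) = 0.75·0.7282 / (0.75·0.7282 + 0.7·0.2718) ≈ 0.7416
After a behavioural cue='observed': P(species A) = 0.25·0.7416 / (0.25·0.7416 + 0.3·0.2584) ≈ 0.7052
After a diagnostic marking='present': P(species A) = 0.55·0.7052 / (0.55·0.7052 + 0.25·0.2948) ≈ 0.8403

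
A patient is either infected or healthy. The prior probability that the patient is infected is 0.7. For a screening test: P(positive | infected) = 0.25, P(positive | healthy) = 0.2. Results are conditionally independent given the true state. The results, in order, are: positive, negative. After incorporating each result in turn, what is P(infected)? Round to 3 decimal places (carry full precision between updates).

0.732

After 'positive': P(infected) = 0.25·0.7000 / (0.25·0.7000 + 0.2·0.3000) ≈ 0.7447
After 'negative': P(infected) = 0.75·0.7447 / (0.75·0.7447 + 0.8·0.2553) ≈ 0.7322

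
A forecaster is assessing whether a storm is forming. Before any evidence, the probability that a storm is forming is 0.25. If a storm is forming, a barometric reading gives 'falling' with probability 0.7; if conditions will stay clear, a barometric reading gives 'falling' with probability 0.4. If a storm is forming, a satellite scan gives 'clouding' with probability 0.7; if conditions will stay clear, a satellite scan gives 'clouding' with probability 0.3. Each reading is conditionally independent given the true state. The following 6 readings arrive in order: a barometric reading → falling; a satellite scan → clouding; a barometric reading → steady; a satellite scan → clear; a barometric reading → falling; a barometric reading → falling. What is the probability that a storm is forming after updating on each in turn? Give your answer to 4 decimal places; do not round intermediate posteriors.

0.4718

After a barometric reading='falling': P(storm) = 0.7·0.2500 / (0.7·0.2500 + 0.4·0.7500) ≈ 0.3684
After a satellite scan='clouding': P(storm) = 0.7·0.3684 / (0.7·0.3684 + 0.3·0.6316) ≈ 0.5765
After a barometric reading='steady': P(storm) = 0.3·0.5765 / (0.3·0.5765 + 0.6·0.4235) ≈ 0.4050
After a satellite scan='clear': P(storm) = 0.3·0.4050 / (0.3·0.4050 + 0.7·0.5950) ≈ 0.2258
After a barometric reading='falling': P(storm) = 0.7·0.2258 / (0.7·0.2258 + 0.4·0.7742) ≈ 0.3379
After a barometric reading='falling': P(storm) = 0.7·0.3379 / (0.7·0.3379 + 0.4·0.6621) ≈ 0.4718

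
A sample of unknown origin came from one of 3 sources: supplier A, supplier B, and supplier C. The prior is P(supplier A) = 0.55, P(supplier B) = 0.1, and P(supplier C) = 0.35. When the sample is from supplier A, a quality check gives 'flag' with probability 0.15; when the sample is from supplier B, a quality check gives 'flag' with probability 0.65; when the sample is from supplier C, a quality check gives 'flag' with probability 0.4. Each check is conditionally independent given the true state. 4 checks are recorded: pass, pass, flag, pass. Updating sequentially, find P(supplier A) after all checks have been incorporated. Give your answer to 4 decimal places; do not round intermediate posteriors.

After 'pass': normaliser = 0.85·0.5500 + 0.35·0.1000 + 0.6·0.3500; P(supplier A) ≈ 0.6561, P(supplier B) ≈ 0.0491, P(supplier C) ≈ 0.2947
After 'pass': normaliser = 0.85·0.6561 + 0.35·0.0491 + 0.6·0.2947; P(supplier A) ≈ 0.7419, P(supplier B) ≈ 0.0229, P(supplier C) ≈ 0.2352
After 'flag': normaliser = 0.15·0.7419 + 0.65·0.0229 + 0.4·0.2352; P(supplier A) ≈ 0.5053, P(supplier B) ≈ 0.0675, P(supplier C) ≈ 0.4272
After 'pass': normaliser = 0.85·0.5053 + 0.35·0.0675 + 0.6·0.4272; P(supplier A) ≈ 0.6054, P(supplier B) ≈ 0.0333, P(supplier C) ≈ 0.3613

0.6054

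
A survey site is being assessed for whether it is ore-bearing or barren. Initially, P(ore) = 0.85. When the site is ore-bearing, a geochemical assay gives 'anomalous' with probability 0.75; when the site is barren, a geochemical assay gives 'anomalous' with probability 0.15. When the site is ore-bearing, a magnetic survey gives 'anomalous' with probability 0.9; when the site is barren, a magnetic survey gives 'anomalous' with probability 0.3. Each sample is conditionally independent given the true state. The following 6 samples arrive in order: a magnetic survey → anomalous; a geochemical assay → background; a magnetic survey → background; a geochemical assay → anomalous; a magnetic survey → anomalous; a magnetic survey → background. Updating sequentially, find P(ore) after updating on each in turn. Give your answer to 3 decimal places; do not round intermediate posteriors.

0.605

Each posterior becomes the prior for the next update.
After a magnetic survey='anomalous': P(ore) = 0.9·0.8500 / (0.9·0.8500 + 0.3·0.1500) ≈ 0.9444
After a geochemical assay='background': P(ore) = 0.25·0.9444 / (0.25·0.9444 + 0.85·0.0556) ≈ 0.8333
After a magnetic survey='background': P(ore) = 0.1·0.8333 / (0.1·0.8333 + 0.7·0.1667) ≈ 0.4167
After a geochemical assay='anomalous': P(ore) = 0.75·0.4167 / (0.75·0.4167 + 0.15·0.5833) ≈ 0.7812
After a magnetic survey='anomalous': P(ore) = 0.9·0.7812 / (0.9·0.7812 + 0.3·0.2188) ≈ 0.9146
After a magnetic survey='background': P(ore) = 0.1·0.9146 / (0.1·0.9146 + 0.7·0.0854) ≈ 0.6048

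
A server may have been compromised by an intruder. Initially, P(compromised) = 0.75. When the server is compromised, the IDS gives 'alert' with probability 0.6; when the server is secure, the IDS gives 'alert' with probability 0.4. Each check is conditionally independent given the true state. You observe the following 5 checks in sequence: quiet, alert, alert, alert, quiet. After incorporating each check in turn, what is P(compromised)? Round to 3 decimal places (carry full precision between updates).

0.818

After 'quiet': P(compromised) = 0.4·0.7500 / (0.4·0.7500 + 0.6·0.2500) ≈ 0.6667
After 'alert': P(compromised) = 0.6·0.6667 / (0.6·0.6667 + 0.4·0.3333) ≈ 0.7500
After 'alert': P(compromised) = 0.6·0.7500 / (0.6·0.7500 + 0.4·0.2500) ≈ 0.8182
After 'alert': P(compromised) = 0.6·0.8182 / (0.6·0.8182 + 0.4·0.1818) ≈ 0.8710
After 'quiet': P(compromised) = 0.4·0.8710 / (0.4·0.8710 + 0.6·0.1290) ≈ 0.8182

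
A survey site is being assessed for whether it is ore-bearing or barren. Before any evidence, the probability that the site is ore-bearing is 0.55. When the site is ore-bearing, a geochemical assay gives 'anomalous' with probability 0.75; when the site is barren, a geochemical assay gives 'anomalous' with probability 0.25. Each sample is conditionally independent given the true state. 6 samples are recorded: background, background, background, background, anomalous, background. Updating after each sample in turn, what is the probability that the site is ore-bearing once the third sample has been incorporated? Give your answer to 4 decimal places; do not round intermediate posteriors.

0.0433

Each posterior becomes the prior for the next update.
After 'background': P(ore) = 0.25·0.5500 / (0.25·0.5500 + 0.75·0.4500) ≈ 0.2895
After 'background': P(ore) = 0.25·0.2895 / (0.25·0.2895 + 0.75·0.7105) ≈ 0.1196
After 'background': P(ore) = 0.25·0.1196 / (0.25·0.1196 + 0.75·0.8804) ≈ 0.0433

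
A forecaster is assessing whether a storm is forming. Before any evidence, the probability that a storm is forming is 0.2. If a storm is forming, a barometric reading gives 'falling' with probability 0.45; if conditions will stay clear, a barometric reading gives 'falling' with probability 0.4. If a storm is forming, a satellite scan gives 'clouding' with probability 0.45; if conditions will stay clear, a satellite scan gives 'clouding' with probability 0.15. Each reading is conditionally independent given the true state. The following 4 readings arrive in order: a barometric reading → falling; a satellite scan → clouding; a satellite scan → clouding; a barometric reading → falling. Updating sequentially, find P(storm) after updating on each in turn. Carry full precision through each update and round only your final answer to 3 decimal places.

Apply Bayes' rule sequentially, carrying P(storm) forward.
After a barometric reading='falling': P(storm) = 0.45·0.2000 / (0.45·0.2000 + 0.4·0.8000) ≈ 0.2195
After a satellite scan='clouding': P(storm) = 0.45·0.2195 / (0.45·0.2195 + 0.15·0.7805) ≈ 0.4576
After a satellite scan='clouding': P(storm) = 0.45·0.4576 / (0.45·0.4576 + 0.15·0.5424) ≈ 0.7168
After a barometric reading='falling': P(storm) = 0.45·0.7168 / (0.45·0.7168 + 0.4·0.2832) ≈ 0.7401

0.740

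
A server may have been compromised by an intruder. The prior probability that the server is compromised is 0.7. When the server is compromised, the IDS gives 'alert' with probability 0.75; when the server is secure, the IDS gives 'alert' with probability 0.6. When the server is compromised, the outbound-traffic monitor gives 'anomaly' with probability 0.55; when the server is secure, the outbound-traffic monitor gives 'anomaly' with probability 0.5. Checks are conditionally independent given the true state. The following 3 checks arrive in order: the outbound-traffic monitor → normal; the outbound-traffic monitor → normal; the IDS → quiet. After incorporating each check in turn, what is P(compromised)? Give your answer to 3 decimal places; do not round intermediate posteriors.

0.542

Apply Bayes' rule sequentially, carrying P(compromised) forward.
After the outbound-traffic monitor='normal': P(compromised) = 0.45·0.7000 / (0.45·0.7000 + 0.5·0.3000) ≈ 0.6774
After the outbound-traffic monitor='normal': P(compromised) = 0.45·0.6774 / (0.45·0.6774 + 0.5·0.3226) ≈ 0.6540
After the IDS='quiet': P(compromised) = 0.25·0.6540 / (0.25·0.6540 + 0.4·0.3460) ≈ 0.5415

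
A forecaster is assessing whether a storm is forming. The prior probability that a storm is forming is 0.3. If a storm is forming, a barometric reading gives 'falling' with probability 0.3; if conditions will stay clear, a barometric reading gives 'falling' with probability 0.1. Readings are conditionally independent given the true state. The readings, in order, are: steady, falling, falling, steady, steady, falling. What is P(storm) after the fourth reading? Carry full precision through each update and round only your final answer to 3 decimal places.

0.700

After 'steady': P(storm) = 0.7·0.3000 / (0.7·0.3000 + 0.9·0.7000) ≈ 0.2500
After 'falling': P(storm) = 0.3·0.2500 / (0.3·0.2500 + 0.1·0.7500) ≈ 0.5000
After 'falling': P(storm) = 0.3·0.5000 / (0.3·0.5000 + 0.1·0.5000) ≈ 0.7500
After 'steady': P(storm) = 0.7·0.7500 / (0.7·0.7500 + 0.9·0.2500) ≈ 0.7000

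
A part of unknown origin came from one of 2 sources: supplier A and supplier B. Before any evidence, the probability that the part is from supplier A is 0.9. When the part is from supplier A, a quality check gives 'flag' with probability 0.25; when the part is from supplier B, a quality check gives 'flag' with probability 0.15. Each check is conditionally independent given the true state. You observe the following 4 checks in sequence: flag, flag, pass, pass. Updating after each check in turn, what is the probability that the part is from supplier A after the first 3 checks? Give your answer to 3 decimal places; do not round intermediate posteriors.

0.957

After 'flag': P(supplier A) = 0.25·0.9000 / (0.25·0.9000 + 0.15·0.1000) ≈ 0.9375
After 'flag': P(supplier A) = 0.25·0.9375 / (0.25·0.9375 + 0.15·0.0625) ≈ 0.9615
After 'pass': P(supplier A) = 0.75·0.9615 / (0.75·0.9615 + 0.85·0.0385) ≈ 0.9566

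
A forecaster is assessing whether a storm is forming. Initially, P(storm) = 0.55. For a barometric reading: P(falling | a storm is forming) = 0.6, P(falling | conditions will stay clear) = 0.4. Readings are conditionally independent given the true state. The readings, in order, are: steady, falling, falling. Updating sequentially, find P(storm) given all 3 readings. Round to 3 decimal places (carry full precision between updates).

0.647

After 'steady': P(storm) = 0.4·0.5500 / (0.4·0.5500 + 0.6·0.4500) ≈ 0.4490
After 'falling': P(storm) = 0.6·0.4490 / (0.6·0.4490 + 0.4·0.5510) ≈ 0.5500
After 'falling': P(storm) = 0.6·0.5500 / (0.6·0.5500 + 0.4·0.4500) ≈ 0.6471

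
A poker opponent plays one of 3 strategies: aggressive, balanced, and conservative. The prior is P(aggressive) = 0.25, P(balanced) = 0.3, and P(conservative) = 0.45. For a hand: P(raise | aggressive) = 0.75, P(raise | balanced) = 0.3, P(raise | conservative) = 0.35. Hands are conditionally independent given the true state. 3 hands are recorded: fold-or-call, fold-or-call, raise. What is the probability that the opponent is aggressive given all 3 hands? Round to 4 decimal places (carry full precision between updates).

0.0958

Each posterior becomes the prior for the next update.
After 'fold-or-call': normaliser = 0.25·0.2500 + 0.7·0.3000 + 0.65·0.4500; P(aggressive) ≈ 0.1106, P(balanced) ≈ 0.3717, P(conservative) ≈ 0.5177
After 'fold-or-call': normaliser = 0.25·0.1106 + 0.7·0.3717 + 0.65·0.5177; P(aggressive) ≈ 0.0443, P(balanced) ≈ 0.4167, P(conservative) ≈ 0.5390
After 'raise': normaliser = 0.75·0.0443 + 0.3·0.4167 + 0.35·0.5390; P(aggressive) ≈ 0.0958, P(balanced) ≈ 0.3604, P(conservative) ≈ 0.5438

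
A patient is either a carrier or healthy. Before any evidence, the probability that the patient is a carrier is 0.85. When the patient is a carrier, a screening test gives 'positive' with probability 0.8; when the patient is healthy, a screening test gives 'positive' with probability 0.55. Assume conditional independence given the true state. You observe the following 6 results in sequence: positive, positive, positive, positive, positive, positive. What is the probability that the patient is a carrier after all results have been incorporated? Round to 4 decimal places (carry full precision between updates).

After 'positive': P(carrier) = 0.8·0.8500 / (0.8·0.8500 + 0.55·0.1500) ≈ 0.8918
After 'positive': P(carrier) = 0.8·0.8918 / (0.8·0.8918 + 0.55·0.1082) ≈ 0.9230
After 'positive': P(carrier) = 0.8·0.9230 / (0.8·0.9230 + 0.55·0.0770) ≈ 0.9458
After 'positive': P(carrier) = 0.8·0.9458 / (0.8·0.9458 + 0.55·0.0542) ≈ 0.9621
After 'positive': P(carrier) = 0.8·0.9621 / (0.8·0.9621 + 0.55·0.0379) ≈ 0.9736
After 'positive': P(carrier) = 0.8·0.9736 / (0.8·0.9736 + 0.55·0.0264) ≈ 0.9817

0.9817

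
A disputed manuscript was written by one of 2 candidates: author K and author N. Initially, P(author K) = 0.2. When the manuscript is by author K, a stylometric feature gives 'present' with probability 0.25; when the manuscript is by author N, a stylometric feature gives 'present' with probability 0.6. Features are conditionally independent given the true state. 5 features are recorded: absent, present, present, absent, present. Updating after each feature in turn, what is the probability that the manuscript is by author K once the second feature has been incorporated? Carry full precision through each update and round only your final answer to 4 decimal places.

0.1634

After 'absent': P(author K) = 0.75·0.2000 / (0.75·0.2000 + 0.4·0.8000) ≈ 0.3191
After 'present': P(author K) = 0.25·0.3191 / (0.25·0.3191 + 0.6·0.6809) ≈ 0.1634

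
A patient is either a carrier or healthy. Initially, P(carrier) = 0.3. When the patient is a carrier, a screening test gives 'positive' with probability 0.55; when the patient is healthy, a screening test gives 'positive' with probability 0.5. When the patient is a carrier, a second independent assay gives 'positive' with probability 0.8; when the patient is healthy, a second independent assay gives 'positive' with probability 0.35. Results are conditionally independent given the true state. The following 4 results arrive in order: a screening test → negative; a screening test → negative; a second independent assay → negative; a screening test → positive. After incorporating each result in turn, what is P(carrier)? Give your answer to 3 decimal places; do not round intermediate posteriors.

Each posterior becomes the prior for the next update.
After a screening test='negative': P(carrier) = 0.45·0.3000 / (0.45·0.3000 + 0.5·0.7000) ≈ 0.2784
After a screening test='negative': P(carrier) = 0.45·0.2784 / (0.45·0.2784 + 0.5·0.7216) ≈ 0.2577
After a second independent assay='negative': P(carrier) = 0.2·0.2577 / (0.2·0.2577 + 0.65·0.7423) ≈ 0.0965
After a screening test='positive': P(carrier) = 0.55·0.0965 / (0.55·0.0965 + 0.5·0.9035) ≈ 0.1051

0.105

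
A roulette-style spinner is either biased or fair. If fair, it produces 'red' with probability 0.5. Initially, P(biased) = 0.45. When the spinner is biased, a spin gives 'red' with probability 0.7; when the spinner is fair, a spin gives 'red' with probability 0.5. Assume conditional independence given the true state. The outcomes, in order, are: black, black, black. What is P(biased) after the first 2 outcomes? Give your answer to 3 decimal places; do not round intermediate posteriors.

0.228

After 'black': P(biased) = 0.3·0.4500 / (0.3·0.4500 + 0.5·0.5500) ≈ 0.3293
After 'black': P(biased) = 0.3·0.3293 / (0.3·0.3293 + 0.5·0.6707) ≈ 0.2275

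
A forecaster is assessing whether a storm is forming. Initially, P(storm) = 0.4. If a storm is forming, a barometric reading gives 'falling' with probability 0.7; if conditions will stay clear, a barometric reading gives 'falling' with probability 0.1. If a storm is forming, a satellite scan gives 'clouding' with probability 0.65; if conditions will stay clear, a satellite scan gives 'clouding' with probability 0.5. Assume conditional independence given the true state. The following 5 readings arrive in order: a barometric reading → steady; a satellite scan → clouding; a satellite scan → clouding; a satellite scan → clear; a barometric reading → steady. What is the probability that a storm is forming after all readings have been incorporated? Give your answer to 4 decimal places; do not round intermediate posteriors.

0.0806

After a barometric reading='steady': P(storm) = 0.3·0.4000 / (0.3·0.4000 + 0.9·0.6000) ≈ 0.1818
After a satellite scan='clouding': P(storm) = 0.65·0.1818 / (0.65·0.1818 + 0.5·0.8182) ≈ 0.2241
After a satellite scan='clouding': P(storm) = 0.65·0.2241 / (0.65·0.2241 + 0.5·0.7759) ≈ 0.2730
After a satellite scan='clear': P(storm) = 0.35·0.2730 / (0.35·0.2730 + 0.5·0.7270) ≈ 0.2082
After a barometric reading='steady': P(storm) = 0.3·0.2082 / (0.3·0.2082 + 0.9·0.7918) ≈ 0.0806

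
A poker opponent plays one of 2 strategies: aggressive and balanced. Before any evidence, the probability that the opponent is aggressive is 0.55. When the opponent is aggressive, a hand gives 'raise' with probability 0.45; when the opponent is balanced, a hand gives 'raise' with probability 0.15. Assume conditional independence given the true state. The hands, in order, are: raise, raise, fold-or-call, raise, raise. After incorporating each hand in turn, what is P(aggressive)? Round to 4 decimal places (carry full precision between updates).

After 'raise': P(aggressive) = 0.45·0.5500 / (0.45·0.5500 + 0.15·0.4500) ≈ 0.7857
After 'raise': P(aggressive) = 0.45·0.7857 / (0.45·0.7857 + 0.15·0.2143) ≈ 0.9167
After 'fold-or-call': P(aggressive) = 0.55·0.9167 / (0.55·0.9167 + 0.85·0.0833) ≈ 0.8768
After 'raise': P(aggressive) = 0.45·0.8768 / (0.45·0.8768 + 0.15·0.1232) ≈ 0.9553
After 'raise': P(aggressive) = 0.45·0.9553 / (0.45·0.9553 + 0.15·0.0447) ≈ 0.9846

0.9846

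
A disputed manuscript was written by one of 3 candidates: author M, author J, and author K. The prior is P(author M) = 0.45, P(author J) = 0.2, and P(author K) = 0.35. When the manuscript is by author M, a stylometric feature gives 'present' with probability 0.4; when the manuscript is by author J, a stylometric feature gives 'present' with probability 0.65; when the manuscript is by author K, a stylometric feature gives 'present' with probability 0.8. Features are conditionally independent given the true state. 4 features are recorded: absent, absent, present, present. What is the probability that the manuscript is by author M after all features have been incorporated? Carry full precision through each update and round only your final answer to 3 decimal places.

After 'absent': normaliser = 0.6·0.4500 + 0.35·0.2000 + 0.2·0.3500; P(author M) ≈ 0.6585, P(author J) ≈ 0.1707, P(author K) ≈ 0.1707
After 'absent': normaliser = 0.6·0.6585 + 0.35·0.1707 + 0.2·0.1707; P(author M) ≈ 0.8080, P(author J) ≈ 0.1222, P(author K) ≈ 0.0698
After 'present': normaliser = 0.4·0.8080 + 0.65·0.1222 + 0.8·0.0698; P(author M) ≈ 0.7049, P(author J) ≈ 0.1732, P(author K) ≈ 0.1218
After 'present': normaliser = 0.4·0.7049 + 0.65·0.1732 + 0.8·0.1218; P(author M) ≈ 0.5731, P(author J) ≈ 0.2289, P(author K) ≈ 0.1981

0.573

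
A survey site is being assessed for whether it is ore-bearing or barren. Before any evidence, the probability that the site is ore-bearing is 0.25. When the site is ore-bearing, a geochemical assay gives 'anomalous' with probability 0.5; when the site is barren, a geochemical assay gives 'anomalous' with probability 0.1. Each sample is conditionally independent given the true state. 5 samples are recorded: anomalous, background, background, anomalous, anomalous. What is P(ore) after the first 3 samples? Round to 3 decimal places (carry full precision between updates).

After 'anomalous': P(ore) = 0.5·0.2500 / (0.5·0.2500 + 0.1·0.7500) ≈ 0.6250
After 'background': P(ore) = 0.5·0.6250 / (0.5·0.6250 + 0.9·0.3750) ≈ 0.4808
After 'background': P(ore) = 0.5·0.4808 / (0.5·0.4808 + 0.9·0.5192) ≈ 0.3397

0.340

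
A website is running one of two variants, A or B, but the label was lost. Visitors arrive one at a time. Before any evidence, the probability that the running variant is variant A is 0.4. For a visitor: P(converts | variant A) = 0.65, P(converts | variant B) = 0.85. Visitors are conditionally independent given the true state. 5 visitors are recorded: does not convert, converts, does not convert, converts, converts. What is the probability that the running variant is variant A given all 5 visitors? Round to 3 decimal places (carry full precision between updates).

0.619

Each posterior becomes the prior for the next update.
After 'does not convert': P(A) = 0.35·0.4000 / (0.35·0.4000 + 0.15·0.6000) ≈ 0.6087
After 'converts': P(A) = 0.65·0.6087 / (0.65·0.6087 + 0.85·0.3913) ≈ 0.5433
After 'does not convert': P(A) = 0.35·0.5433 / (0.35·0.5433 + 0.15·0.4567) ≈ 0.7351
After 'converts': P(A) = 0.65·0.7351 / (0.65·0.7351 + 0.85·0.2649) ≈ 0.6797
After 'converts': P(A) = 0.65·0.6797 / (0.65·0.6797 + 0.85·0.3203) ≈ 0.6188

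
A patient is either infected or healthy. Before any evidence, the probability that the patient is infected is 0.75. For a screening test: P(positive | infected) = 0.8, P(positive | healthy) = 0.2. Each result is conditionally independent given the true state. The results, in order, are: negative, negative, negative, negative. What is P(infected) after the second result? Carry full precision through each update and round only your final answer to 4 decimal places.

0.1579

Apply Bayes' rule sequentially, carrying P(infected) forward.
After 'negative': P(infected) = 0.2·0.7500 / (0.2·0.7500 + 0.8·0.2500) ≈ 0.4286
After 'negative': P(infected) = 0.2·0.4286 / (0.2·0.4286 + 0.8·0.5714) ≈ 0.1579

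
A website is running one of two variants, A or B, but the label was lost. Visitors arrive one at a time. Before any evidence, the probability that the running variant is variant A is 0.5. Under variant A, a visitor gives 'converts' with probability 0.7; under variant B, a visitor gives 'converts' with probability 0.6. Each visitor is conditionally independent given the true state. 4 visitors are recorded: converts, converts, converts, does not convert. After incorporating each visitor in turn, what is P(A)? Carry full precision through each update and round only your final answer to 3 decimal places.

After 'converts': P(A) = 0.7·0.5000 / (0.7·0.5000 + 0.6·0.5000) ≈ 0.5385
After 'converts': P(A) = 0.7·0.5385 / (0.7·0.5385 + 0.6·0.4615) ≈ 0.5765
After 'converts': P(A) = 0.7·0.5765 / (0.7·0.5765 + 0.6·0.4235) ≈ 0.6136
After 'does not convert': P(A) = 0.3·0.6136 / (0.3·0.6136 + 0.4·0.3864) ≈ 0.5436

0.544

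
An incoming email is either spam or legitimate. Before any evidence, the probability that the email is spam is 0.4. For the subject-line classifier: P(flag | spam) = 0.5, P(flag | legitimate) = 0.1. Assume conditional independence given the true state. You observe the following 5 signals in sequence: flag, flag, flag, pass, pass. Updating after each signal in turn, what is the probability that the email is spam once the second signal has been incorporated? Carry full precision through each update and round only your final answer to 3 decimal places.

0.943

After 'flag': P(spam) = 0.5·0.4000 / (0.5·0.4000 + 0.1·0.6000) ≈ 0.7692
After 'flag': P(spam) = 0.5·0.7692 / (0.5·0.7692 + 0.1·0.2308) ≈ 0.9434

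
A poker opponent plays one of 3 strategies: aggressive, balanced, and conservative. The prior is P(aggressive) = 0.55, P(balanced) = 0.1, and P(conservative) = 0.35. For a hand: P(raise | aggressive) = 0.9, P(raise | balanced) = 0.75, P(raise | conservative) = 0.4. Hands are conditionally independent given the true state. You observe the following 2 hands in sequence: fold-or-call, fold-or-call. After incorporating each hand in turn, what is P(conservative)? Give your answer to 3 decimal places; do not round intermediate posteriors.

After 'fold-or-call': normaliser = 0.1·0.5500 + 0.25·0.1000 + 0.6·0.3500; P(aggressive) ≈ 0.1897, P(balanced) ≈ 0.0862, P(conservative) ≈ 0.7241
After 'fold-or-call': normaliser = 0.1·0.1897 + 0.25·0.0862 + 0.6·0.7241; P(aggressive) ≈ 0.0399, P(balanced) ≈ 0.0454, P(conservative) ≈ 0.9147

0.915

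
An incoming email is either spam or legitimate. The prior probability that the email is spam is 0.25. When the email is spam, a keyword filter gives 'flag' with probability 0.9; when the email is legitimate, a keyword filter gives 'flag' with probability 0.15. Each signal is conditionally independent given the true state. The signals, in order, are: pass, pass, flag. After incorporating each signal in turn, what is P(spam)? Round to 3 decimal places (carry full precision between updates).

After 'pass': P(spam) = 0.1·0.2500 / (0.1·0.2500 + 0.85·0.7500) ≈ 0.0377
After 'pass': P(spam) = 0.1·0.0377 / (0.1·0.0377 + 0.85·0.9623) ≈ 0.0046
After 'flag': P(spam) = 0.9·0.0046 / (0.9·0.0046 + 0.15·0.9954) ≈ 0.0269

0.027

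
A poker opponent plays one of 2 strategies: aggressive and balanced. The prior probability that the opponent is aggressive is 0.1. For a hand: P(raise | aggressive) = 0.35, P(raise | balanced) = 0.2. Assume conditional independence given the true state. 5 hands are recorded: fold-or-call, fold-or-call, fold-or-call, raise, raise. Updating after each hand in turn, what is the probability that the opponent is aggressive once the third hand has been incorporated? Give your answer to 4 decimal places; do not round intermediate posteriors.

0.0562

After 'fold-or-call': P(aggressive) = 0.65·0.1000 / (0.65·0.1000 + 0.8·0.9000) ≈ 0.0828
After 'fold-or-call': P(aggressive) = 0.65·0.0828 / (0.65·0.0828 + 0.8·0.9172) ≈ 0.0683
After 'fold-or-call': P(aggressive) = 0.65·0.0683 / (0.65·0.0683 + 0.8·0.9317) ≈ 0.0562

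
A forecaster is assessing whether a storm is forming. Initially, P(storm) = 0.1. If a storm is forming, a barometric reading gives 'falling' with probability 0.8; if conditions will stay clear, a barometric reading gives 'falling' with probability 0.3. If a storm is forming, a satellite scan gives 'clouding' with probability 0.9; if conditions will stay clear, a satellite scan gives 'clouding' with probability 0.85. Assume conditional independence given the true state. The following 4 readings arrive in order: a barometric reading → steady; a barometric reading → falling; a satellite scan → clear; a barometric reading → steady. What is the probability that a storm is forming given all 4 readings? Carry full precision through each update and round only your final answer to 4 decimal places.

Apply Bayes' rule sequentially, carrying P(storm) forward.
After a barometric reading='steady': P(storm) = 0.2·0.1000 / (0.2·0.1000 + 0.7·0.9000) ≈ 0.0308
After a barometric reading='falling': P(storm) = 0.8·0.0308 / (0.8·0.0308 + 0.3·0.9692) ≈ 0.0780
After a satellite scan='clear': P(storm) = 0.1·0.0780 / (0.1·0.0780 + 0.15·0.9220) ≈ 0.0534
After a barometric reading='steady': P(storm) = 0.2·0.0534 / (0.2·0.0534 + 0.7·0.9466) ≈ 0.0159

0.0159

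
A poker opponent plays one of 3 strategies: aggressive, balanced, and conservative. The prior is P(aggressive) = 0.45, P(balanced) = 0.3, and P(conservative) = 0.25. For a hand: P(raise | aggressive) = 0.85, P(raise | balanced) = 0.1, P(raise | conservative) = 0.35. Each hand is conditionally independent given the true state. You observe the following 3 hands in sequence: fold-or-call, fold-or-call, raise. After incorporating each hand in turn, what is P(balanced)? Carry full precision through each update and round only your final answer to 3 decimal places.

After 'fold-or-call': normaliser = 0.15·0.4500 + 0.9·0.3000 + 0.65·0.2500; P(aggressive) ≈ 0.1350, P(balanced) ≈ 0.5400, P(conservative) ≈ 0.3250
After 'fold-or-call': normaliser = 0.15·0.1350 + 0.9·0.5400 + 0.65·0.3250; P(aggressive) ≈ 0.0282, P(balanced) ≈ 0.6774, P(conservative) ≈ 0.2944
After 'raise': normaliser = 0.85·0.0282 + 0.1·0.6774 + 0.35·0.2944; P(aggressive) ≈ 0.1232, P(balanced) ≈ 0.3478, P(conservative) ≈ 0.5291

0.348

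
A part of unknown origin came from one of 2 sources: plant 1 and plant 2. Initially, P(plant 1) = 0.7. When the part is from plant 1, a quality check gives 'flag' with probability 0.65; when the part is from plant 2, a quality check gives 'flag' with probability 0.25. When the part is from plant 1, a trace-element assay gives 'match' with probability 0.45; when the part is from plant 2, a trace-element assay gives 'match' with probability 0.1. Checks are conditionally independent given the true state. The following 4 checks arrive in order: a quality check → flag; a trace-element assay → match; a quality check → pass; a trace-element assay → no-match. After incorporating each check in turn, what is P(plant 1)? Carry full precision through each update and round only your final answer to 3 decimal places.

0.886

Apply Bayes' rule sequentially, carrying P(plant 1) forward.
After a quality check='flag': P(plant 1) = 0.65·0.7000 / (0.65·0.7000 + 0.25·0.3000) ≈ 0.8585
After a trace-element assay='match': P(plant 1) = 0.45·0.8585 / (0.45·0.8585 + 0.1·0.1415) ≈ 0.9647
After a quality check='pass': P(plant 1) = 0.35·0.9647 / (0.35·0.9647 + 0.75·0.0353) ≈ 0.9272
After a trace-element assay='no-match': P(plant 1) = 0.55·0.9272 / (0.55·0.9272 + 0.9·0.0728) ≈ 0.8862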